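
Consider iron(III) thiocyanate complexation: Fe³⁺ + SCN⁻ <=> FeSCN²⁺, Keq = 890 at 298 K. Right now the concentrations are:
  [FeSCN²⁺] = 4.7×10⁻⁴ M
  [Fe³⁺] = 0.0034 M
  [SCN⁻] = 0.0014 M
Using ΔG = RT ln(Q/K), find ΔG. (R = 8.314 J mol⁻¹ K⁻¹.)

Q = [FeSCN²⁺] / ([Fe³⁺]·[SCN⁻]) = (4.7×10⁻⁴) / ((0.0034)·(0.0014)) = 98.7
ΔG = RT ln(Q/Keq) = (8.314 J mol⁻¹ K⁻¹)(298 K) × ln(98.7/890)
   = (2.478 kJ/mol)(-2.199) = -5.45 kJ/mol
ΔG < 0, so the forward reaction is spontaneous (proceeds forward).

ΔG = -5.45 kJ/mol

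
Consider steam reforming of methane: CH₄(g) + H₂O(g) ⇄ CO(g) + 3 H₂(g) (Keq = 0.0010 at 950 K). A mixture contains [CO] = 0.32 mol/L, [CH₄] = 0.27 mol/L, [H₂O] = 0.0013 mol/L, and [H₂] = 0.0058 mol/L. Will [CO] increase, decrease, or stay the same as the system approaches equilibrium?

increase

Q = [CO]·[H₂]³ / ([CH₄]·[H₂O]) = (0.32)·(0.0058)³ / ((0.27)·(0.0013)) = 1.8×10⁻⁴
Q = 1.8×10⁻⁴ < Keq = 0.0010: net forward reaction.
CO is a product, so it increases.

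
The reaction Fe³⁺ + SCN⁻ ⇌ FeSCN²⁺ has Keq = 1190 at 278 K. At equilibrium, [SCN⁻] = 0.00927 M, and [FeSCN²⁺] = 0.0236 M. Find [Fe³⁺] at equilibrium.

[Fe³⁺] = 0.00214 M

At equilibrium, Keq = [FeSCN²⁺] / ([Fe³⁺]·[SCN⁻]) = 1190.
(0.0236) / (([Fe³⁺])·(0.00927)) = 1190
[Fe³⁺] = 0.00214 M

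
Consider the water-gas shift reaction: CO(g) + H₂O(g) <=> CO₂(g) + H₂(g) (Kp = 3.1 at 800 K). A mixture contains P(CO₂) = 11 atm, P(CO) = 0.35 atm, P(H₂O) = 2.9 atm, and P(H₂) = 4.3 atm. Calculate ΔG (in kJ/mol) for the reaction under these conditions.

ΔG = 18.0 kJ/mol

Qp = P(CO₂)·P(H₂) / (P(CO)·P(H₂O)) = (11)·(4.3) / ((0.35)·(2.9)) = 46.6
ΔG = RT ln(Qp/Kp) = (8.314 J mol⁻¹ K⁻¹)(800 K) × ln(46.6/3.1)
   = (6.651 kJ/mol)(2.710) = 18.0 kJ/mol
ΔG > 0, so the forward reaction is non-spontaneous (proceeds in reverse).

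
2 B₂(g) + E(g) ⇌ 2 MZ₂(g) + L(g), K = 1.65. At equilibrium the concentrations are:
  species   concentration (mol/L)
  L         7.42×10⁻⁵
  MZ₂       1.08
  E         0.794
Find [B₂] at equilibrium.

[B₂] = 0.00813 mol/L

At equilibrium, K = [MZ₂]²·[L] / ([B₂]²·[E]) = 1.65.
(1.08)²·(7.42×10⁻⁵) / (([B₂])²·(0.794)) = 1.65
[B₂]² = 6.61×10⁻⁵ ⇒ [B₂] = 0.00813 mol/L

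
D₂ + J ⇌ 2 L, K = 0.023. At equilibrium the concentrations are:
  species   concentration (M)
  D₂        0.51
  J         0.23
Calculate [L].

At equilibrium, K = [L]² / ([D₂]·[J]) = 0.023.
([L])² / ((0.51)·(0.23)) = 0.023
[L]² = 0.00270 ⇒ [L] = 0.052 M

[L] = 0.052 M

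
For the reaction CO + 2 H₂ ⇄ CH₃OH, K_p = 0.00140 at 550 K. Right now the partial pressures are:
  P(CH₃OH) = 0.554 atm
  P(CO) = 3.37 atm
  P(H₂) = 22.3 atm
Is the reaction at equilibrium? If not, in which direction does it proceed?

in the forward direction

Q_p = P(CH₃OH) / (P(CO)·P(H₂)²) = (0.554) / ((3.37)·(22.3)²) = 3.31×10⁻⁴
Q_p = 3.31×10⁻⁴ < K_p = 0.00140, so the forward reaction proceeds.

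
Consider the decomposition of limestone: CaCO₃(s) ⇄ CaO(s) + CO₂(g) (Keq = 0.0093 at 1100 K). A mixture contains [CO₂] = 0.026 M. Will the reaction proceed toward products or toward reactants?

in the reverse direction

(CaCO₃, CaO are pure solids — omitted from Q.)
Q = [CO₂] = 0.026
Q = 0.026 > Keq = 0.0093, so the reverse reaction proceeds.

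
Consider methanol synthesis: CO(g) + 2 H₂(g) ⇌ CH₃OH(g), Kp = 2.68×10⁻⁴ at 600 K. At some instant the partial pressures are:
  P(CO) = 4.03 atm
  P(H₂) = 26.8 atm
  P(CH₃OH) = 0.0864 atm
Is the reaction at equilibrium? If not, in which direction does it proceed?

in the forward direction

Qp = P(CH₃OH) / (P(CO)·P(H₂)²) = (0.0864) / ((4.03)·(26.8)²) = 2.98×10⁻⁵
Qp = 2.98×10⁻⁵ < Kp = 2.68×10⁻⁴, so the forward reaction proceeds.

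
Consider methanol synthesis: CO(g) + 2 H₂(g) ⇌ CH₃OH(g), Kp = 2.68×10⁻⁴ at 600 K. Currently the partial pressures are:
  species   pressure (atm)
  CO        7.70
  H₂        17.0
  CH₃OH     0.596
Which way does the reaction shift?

at equilibrium

Qp = P(CH₃OH) / (P(CO)·P(H₂)²) = (0.596) / ((7.70)·(17.0)²) = 2.68×10⁻⁴
Qp = 2.68×10⁻⁴ = Kp, so the system is already at equilibrium.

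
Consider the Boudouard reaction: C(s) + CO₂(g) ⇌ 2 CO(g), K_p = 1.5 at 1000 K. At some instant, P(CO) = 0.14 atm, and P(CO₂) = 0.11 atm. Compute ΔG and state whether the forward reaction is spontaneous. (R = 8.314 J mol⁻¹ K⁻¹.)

ΔG = -17.7 kJ/mol; the forward reaction is spontaneous

(C is a pure solid — omitted from Q_p.)
Q_p = P(CO)² / P(CO₂) = (0.14)² / (0.11) = 0.178
ΔG = RT ln(Q_p/K_p) = (8.314 J mol⁻¹ K⁻¹)(1000 K) × ln(0.178/1.5)
   = (8.314 kJ/mol)(-2.131) = -17.7 kJ/mol
ΔG < 0, so the forward reaction is spontaneous (proceeds forward).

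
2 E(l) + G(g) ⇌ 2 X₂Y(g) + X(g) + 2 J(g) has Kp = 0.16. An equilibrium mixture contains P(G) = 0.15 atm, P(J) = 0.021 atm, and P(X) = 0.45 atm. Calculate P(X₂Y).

P(X₂Y) = 11 atm

(E is a pure liquid — omitted from Kp.)
At equilibrium, Kp = P(X₂Y)²·P(X)·P(J)² / P(G) = 0.16.
(P(X₂Y))²·(0.45)·(0.021)² / (0.15) = 0.16
P(X₂Y)² = 121 ⇒ P(X₂Y) = 11 atm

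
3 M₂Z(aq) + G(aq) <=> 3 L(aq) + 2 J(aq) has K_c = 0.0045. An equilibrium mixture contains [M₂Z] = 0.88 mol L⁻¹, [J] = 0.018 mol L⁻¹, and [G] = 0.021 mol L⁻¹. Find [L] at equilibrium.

[L] = 0.58 mol L⁻¹

At equilibrium, K_c = [L]³·[J]² / ([M₂Z]³·[G]) = 0.0045.
([L])³·(0.018)² / ((0.88)³·(0.021)) = 0.0045
[L]³ = 0.199 ⇒ [L] = 0.58 mol L⁻¹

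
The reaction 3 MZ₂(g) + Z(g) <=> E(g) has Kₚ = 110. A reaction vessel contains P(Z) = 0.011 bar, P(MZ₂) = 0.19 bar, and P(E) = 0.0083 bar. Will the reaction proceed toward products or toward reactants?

Qₚ = P(E) / (P(MZ₂)³·P(Z)) = (0.0083) / ((0.19)³·(0.011)) = 110
Qₚ = 110 = Kₚ, so the system is already at equilibrium.

neither direction; the system is at equilibrium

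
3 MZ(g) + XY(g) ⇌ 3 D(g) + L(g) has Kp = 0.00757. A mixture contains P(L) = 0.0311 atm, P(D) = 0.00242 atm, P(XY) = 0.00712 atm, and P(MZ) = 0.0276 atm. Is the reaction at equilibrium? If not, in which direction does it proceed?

Qp = P(D)³·P(L) / (P(MZ)³·P(XY)) = (0.00242)³·(0.0311) / ((0.0276)³·(0.00712)) = 0.00294
Qp = 0.00294 < Kp = 0.00757, so the forward reaction proceeds.

to the right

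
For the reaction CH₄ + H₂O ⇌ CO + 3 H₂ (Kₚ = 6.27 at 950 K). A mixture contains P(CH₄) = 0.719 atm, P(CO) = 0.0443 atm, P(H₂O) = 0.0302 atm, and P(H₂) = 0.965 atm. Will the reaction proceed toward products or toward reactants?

Qₚ = P(CO)·P(H₂)³ / (P(CH₄)·P(H₂O)) = (0.0443)·(0.965)³ / ((0.719)·(0.0302)) = 1.83
Qₚ = 1.83 < Kₚ = 6.27, so the forward reaction proceeds.

in the forward direction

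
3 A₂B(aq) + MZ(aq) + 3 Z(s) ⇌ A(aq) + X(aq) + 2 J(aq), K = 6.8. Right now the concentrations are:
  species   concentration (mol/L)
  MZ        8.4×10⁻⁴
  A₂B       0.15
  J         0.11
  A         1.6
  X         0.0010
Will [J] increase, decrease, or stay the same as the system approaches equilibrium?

(Z is a pure solid — omitted from Q.)
Q = [A]·[X]·[J]² / ([A₂B]³·[MZ]) = (1.6)·(0.0010)·(0.11)² / ((0.15)³·(8.4×10⁻⁴)) = 6.8
Q = 6.8 = K; the system is at equilibrium.

stay the same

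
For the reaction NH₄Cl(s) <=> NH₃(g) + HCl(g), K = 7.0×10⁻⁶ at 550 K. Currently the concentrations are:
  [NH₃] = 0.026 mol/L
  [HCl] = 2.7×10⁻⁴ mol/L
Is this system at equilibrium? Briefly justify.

yes, at equilibrium

(NH₄Cl is a pure solid — omitted from Q.)
Q = [NH₃]·[HCl] = (0.026)·(2.7×10⁻⁴) = 7.0×10⁻⁶
Q = 7.0×10⁻⁶ = K; the system is at equilibrium.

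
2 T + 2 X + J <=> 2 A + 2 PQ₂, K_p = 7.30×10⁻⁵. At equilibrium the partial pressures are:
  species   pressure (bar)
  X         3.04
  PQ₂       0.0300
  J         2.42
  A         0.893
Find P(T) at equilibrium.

P(T) = 0.663 bar

At equilibrium, K_p = P(A)²·P(PQ₂)² / (P(T)²·P(X)²·P(J)) = 7.30×10⁻⁵.
(0.893)²·(0.0300)² / ((P(T))²·(3.04)²·(2.42)) = 7.30×10⁻⁵
P(T)² = 0.440 ⇒ P(T) = 0.663 bar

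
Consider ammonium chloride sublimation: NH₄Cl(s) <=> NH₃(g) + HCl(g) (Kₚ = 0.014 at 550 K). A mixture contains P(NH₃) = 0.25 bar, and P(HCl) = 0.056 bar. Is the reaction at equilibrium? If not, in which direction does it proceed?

(NH₄Cl is a pure solid — omitted from Qₚ.)
Qₚ = P(NH₃)·P(HCl) = (0.25)·(0.056) = 0.014
Qₚ = 0.014 = Kₚ, so the system is already at equilibrium.

neither direction; the system is at equilibrium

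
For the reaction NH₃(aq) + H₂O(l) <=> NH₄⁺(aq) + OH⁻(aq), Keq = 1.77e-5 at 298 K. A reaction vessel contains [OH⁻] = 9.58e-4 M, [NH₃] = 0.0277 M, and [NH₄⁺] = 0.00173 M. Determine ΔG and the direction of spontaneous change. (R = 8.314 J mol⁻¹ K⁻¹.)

ΔG = 3.02 kJ/mol; the forward reaction is non-spontaneous

(H₂O is a pure liquid — omitted from Q.)
Q = [NH₄⁺]·[OH⁻] / [NH₃] = (0.00173)·(9.58e-4) / (0.0277) = 5.98e-5
ΔG = RT ln(Q/Keq) = (8.314 J mol⁻¹ K⁻¹)(298 K) × ln(5.98e-5/1.77e-5)
   = (2.478 kJ/mol)(1.217) = 3.02 kJ/mol
ΔG > 0, so the forward reaction is non-spontaneous (proceeds in reverse).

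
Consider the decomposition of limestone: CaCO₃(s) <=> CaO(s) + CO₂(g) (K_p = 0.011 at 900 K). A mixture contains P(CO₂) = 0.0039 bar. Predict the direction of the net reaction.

(CaCO₃, CaO are pure solids — omitted from Q_p.)
Q_p = P(CO₂) = 0.0039
Q_p = 0.0039 < K_p = 0.011, so the forward reaction proceeds.

to the right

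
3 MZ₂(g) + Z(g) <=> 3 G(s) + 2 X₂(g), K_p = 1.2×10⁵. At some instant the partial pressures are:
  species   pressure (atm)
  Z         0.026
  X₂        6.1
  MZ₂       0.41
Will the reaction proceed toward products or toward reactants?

(G is a pure solid — omitted from Q_p.)
Q_p = P(X₂)² / (P(MZ₂)³·P(Z)) = (6.1)² / ((0.41)³·(0.026)) = 21000
Q_p = 21000 < K_p = 1.2×10⁵, so the forward reaction proceeds.

to the right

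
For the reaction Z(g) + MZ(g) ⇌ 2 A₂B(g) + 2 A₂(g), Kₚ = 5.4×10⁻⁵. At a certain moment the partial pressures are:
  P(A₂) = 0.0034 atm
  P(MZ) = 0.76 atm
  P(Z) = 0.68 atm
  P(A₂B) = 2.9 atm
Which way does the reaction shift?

Qₚ = P(A₂B)²·P(A₂)² / (P(Z)·P(MZ)) = (2.9)²·(0.0034)² / ((0.68)·(0.76)) = 1.9×10⁻⁴
Qₚ = 1.9×10⁻⁴ > Kₚ = 5.4×10⁻⁵, so the reverse reaction proceeds.

reverse (toward reactants)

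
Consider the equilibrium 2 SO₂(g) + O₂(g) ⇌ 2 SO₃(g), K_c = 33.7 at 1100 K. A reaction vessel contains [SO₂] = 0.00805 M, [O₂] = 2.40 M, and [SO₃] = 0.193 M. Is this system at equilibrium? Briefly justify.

Q_c = [SO₃]² / ([SO₂]²·[O₂]) = (0.193)² / ((0.00805)²·(2.40)) = 240
Q_c = 240 > K_c = 33.7: net reverse reaction.

no; Q > K, reaction proceeds in reverse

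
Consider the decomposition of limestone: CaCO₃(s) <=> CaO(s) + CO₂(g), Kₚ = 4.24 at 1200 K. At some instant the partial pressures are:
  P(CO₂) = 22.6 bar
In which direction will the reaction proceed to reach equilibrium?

toward reactants

(CaCO₃, CaO are pure solids — omitted from Qₚ.)
Qₚ = P(CO₂) = 22.6
Qₚ = 22.6 > Kₚ = 4.24, so the reverse reaction proceeds.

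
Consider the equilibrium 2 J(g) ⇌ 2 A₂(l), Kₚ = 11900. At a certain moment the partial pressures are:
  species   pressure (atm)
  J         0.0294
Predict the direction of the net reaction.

in the forward direction

(A₂ is a pure liquid — omitted from Qₚ.)
Qₚ = 1 / P(J)² = 1 / (0.0294)² = 1160
Qₚ = 1160 < Kₚ = 11900, so the forward reaction proceeds.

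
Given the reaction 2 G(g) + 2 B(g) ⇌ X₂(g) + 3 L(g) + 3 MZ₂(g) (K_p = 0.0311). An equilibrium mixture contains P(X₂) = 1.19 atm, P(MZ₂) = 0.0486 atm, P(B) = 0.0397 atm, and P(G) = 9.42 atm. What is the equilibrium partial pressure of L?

P(L) = 3.17 atm

At equilibrium, K_p = P(X₂)·P(L)³·P(MZ₂)³ / (P(G)²·P(B)²) = 0.0311.
(1.19)·(P(L))³·(0.0486)³ / ((9.42)²·(0.0397)²) = 0.0311
P(L)³ = 31.8 ⇒ P(L) = 3.17 atm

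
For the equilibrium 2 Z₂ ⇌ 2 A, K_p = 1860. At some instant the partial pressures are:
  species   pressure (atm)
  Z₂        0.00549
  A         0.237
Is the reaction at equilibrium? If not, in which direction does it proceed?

no net change (already at equilibrium)

Q_p = P(A)² / P(Z₂)² = (0.237)² / (0.00549)² = 1860
Q_p = 1860 = K_p, so the system is already at equilibrium.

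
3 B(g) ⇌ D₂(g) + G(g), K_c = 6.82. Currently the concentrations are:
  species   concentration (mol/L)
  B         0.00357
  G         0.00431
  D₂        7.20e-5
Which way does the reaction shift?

no net change (already at equilibrium)

Q_c = [D₂]·[G] / [B]³ = (7.20e-5)·(0.00431) / (0.00357)³ = 6.82
Q_c = 6.82 = K_c, so the system is already at equilibrium.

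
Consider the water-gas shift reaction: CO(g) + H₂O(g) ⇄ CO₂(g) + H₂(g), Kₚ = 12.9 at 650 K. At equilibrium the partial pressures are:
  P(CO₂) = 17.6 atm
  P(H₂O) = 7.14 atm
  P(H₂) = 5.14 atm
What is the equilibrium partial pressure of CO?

P(CO) = 0.982 atm

At equilibrium, Kₚ = P(CO₂)·P(H₂) / (P(CO)·P(H₂O)) = 12.9.
(17.6)·(5.14) / ((P(CO))·(7.14)) = 12.9
P(CO) = 0.982 atm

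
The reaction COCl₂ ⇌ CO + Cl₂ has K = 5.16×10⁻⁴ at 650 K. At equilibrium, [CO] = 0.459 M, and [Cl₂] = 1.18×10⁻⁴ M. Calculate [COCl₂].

[COCl₂] = 0.105 M

At equilibrium, K = [CO]·[Cl₂] / [COCl₂] = 5.16×10⁻⁴.
(0.459)·(1.18×10⁻⁴) / ([COCl₂]) = 5.16×10⁻⁴
[COCl₂] = 0.105 M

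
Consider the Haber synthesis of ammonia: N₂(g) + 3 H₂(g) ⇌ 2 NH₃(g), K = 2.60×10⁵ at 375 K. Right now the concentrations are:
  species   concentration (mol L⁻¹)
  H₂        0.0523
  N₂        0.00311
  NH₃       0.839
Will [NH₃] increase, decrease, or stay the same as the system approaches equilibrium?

decrease

Q = [NH₃]² / ([N₂]·[H₂]³) = (0.839)² / ((0.00311)·(0.0523)³) = 1.58×10⁶
Q = 1.58×10⁶ > K = 2.60×10⁵: net reverse reaction.
NH₃ is a product, so it decreases.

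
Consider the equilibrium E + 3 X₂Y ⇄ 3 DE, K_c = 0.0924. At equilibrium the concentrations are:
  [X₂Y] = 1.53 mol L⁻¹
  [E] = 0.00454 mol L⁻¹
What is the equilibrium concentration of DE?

[DE] = 0.115 mol L⁻¹

At equilibrium, K_c = [DE]³ / ([E]·[X₂Y]³) = 0.0924.
([DE])³ / ((0.00454)·(1.53)³) = 0.0924
[DE]³ = 0.00150 ⇒ [DE] = 0.115 mol L⁻¹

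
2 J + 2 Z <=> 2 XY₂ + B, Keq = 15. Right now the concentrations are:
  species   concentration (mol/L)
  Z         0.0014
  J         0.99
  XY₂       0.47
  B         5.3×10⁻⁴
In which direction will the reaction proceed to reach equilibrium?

Q = [XY₂]²·[B] / ([J]²·[Z]²) = (0.47)²·(5.3×10⁻⁴) / ((0.99)²·(0.0014)²) = 61
Q = 61 > Keq = 15, so the reverse reaction proceeds.

toward reactants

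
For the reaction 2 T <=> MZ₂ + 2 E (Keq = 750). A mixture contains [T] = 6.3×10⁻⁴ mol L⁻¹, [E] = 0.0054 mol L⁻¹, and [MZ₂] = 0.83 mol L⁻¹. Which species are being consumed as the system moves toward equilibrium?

T (reactants)

Q = [MZ₂]·[E]² / [T]² = (0.83)·(0.0054)² / (6.3×10⁻⁴)² = 61
Q = 61 < Keq = 750: net forward reaction.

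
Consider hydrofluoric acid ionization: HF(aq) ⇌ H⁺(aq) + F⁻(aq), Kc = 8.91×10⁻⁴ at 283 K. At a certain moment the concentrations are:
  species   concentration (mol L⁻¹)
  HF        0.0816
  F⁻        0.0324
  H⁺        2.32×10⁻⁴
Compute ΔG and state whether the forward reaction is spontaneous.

ΔG = -5.34 kJ/mol; the forward reaction is spontaneous

Qc = [H⁺]·[F⁻] / [HF] = (2.32×10⁻⁴)·(0.0324) / (0.0816) = 9.21×10⁻⁵
ΔG = RT ln(Qc/Kc) = (8.314 J mol⁻¹ K⁻¹)(283 K) × ln(9.21×10⁻⁵/8.91×10⁻⁴)
   = (2.353 kJ/mol)(-2.269) = -5.34 kJ/mol
ΔG < 0, so the forward reaction is spontaneous (proceeds forward).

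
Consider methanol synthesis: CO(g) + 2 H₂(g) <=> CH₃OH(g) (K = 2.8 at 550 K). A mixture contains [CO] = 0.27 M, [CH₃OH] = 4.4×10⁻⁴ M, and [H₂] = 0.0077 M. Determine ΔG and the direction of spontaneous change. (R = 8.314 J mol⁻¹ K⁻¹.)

ΔG = 10.4 kJ/mol; the forward reaction is non-spontaneous

Q = [CH₃OH] / ([CO]·[H₂]²) = (4.4×10⁻⁴) / ((0.27)·(0.0077)²) = 27.5
ΔG = RT ln(Q/K) = (8.314 J mol⁻¹ K⁻¹)(550 K) × ln(27.5/2.8)
   = (4.573 kJ/mol)(2.285) = 10.4 kJ/mol
ΔG > 0, so the forward reaction is non-spontaneous (proceeds in reverse).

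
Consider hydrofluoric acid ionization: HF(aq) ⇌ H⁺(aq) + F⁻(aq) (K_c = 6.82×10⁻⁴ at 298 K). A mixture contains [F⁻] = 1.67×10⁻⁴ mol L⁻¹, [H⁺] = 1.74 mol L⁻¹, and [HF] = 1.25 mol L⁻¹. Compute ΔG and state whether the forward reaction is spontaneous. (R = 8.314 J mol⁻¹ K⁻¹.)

Q_c = [H⁺]·[F⁻] / [HF] = (1.74)·(1.67×10⁻⁴) / (1.25) = 2.32×10⁻⁴
ΔG = RT ln(Q_c/K_c) = (8.314 J mol⁻¹ K⁻¹)(298 K) × ln(2.32×10⁻⁴/6.82×10⁻⁴)
   = (2.478 kJ/mol)(-1.078) = -2.67 kJ/mol
ΔG < 0, so the forward reaction is spontaneous (proceeds forward).

ΔG = -2.67 kJ/mol; the forward reaction is spontaneous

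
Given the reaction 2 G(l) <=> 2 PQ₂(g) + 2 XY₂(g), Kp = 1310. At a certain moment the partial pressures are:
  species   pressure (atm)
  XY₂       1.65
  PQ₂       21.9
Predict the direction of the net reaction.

neither direction; the system is at equilibrium

(G is a pure liquid — omitted from Qp.)
Qp = P(PQ₂)²·P(XY₂)² = (21.9)²·(1.65)² = 1310
Qp = 1310 = Kp, so the system is already at equilibrium.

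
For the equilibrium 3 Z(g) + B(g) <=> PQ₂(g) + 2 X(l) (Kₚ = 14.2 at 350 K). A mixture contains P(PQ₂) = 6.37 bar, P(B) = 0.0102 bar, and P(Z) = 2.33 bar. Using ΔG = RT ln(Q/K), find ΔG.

(X is a pure liquid — omitted from Qₚ.)
Qₚ = P(PQ₂) / (P(Z)³·P(B)) = (6.37) / ((2.33)³·(0.0102)) = 49.4
ΔG = RT ln(Qₚ/Kₚ) = (8.314 J mol⁻¹ K⁻¹)(350 K) × ln(49.4/14.2)
   = (2.910 kJ/mol)(1.247) = 3.63 kJ/mol
ΔG > 0, so the forward reaction is non-spontaneous (proceeds in reverse).

ΔG = 3.63 kJ/mol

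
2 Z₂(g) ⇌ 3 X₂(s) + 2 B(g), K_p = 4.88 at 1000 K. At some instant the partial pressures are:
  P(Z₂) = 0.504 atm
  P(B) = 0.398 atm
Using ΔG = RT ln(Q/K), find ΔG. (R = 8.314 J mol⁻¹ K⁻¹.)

(X₂ is a pure solid — omitted from Q_p.)
Q_p = P(B)² / P(Z₂)² = (0.398)² / (0.504)² = 0.624
ΔG = RT ln(Q_p/K_p) = (8.314 J mol⁻¹ K⁻¹)(1000 K) × ln(0.624/4.88)
   = (8.314 kJ/mol)(-2.057) = -17.1 kJ/mol
ΔG < 0, so the forward reaction is spontaneous (proceeds forward).

ΔG = -17.1 kJ/mol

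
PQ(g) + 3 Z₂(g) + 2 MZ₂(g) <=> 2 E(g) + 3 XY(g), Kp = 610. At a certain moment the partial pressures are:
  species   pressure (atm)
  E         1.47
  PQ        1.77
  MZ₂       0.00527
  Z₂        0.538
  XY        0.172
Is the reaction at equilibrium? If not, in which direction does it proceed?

to the left

Qp = P(E)²·P(XY)³ / (P(PQ)·P(Z₂)³·P(MZ₂)²) = (1.47)²·(0.172)³ / ((1.77)·(0.538)³·(0.00527)²) = 1440
Qp = 1440 > Kp = 610, so the reverse reaction proceeds.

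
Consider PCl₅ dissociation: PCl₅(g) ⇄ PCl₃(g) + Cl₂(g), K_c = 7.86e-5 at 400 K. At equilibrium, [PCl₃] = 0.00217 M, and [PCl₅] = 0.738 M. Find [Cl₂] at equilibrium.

[Cl₂] = 0.0267 M

At equilibrium, K_c = [PCl₃]·[Cl₂] / [PCl₅] = 7.86e-5.
(0.00217)·([Cl₂]) / (0.738) = 7.86e-5
[Cl₂] = 0.0267 M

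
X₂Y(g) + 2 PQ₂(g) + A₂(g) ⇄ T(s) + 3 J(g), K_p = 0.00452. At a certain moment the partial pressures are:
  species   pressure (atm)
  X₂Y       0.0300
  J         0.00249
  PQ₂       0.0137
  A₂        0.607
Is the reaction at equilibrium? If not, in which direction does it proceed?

at equilibrium

(T is a pure solid — omitted from Q_p.)
Q_p = P(J)³ / (P(X₂Y)·P(PQ₂)²·P(A₂)) = (0.00249)³ / ((0.0300)·(0.0137)²·(0.607)) = 0.00452
Q_p = 0.00452 = K_p, so the system is already at equilibrium.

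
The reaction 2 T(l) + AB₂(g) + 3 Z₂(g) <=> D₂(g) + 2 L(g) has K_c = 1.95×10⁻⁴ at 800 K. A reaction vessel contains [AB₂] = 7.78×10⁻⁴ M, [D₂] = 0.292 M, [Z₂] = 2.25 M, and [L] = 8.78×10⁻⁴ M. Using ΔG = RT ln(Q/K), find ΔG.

(T is a pure liquid — omitted from Q_c.)
Q_c = [D₂]·[L]² / ([AB₂]·[Z₂]³) = (0.292)·(8.78×10⁻⁴)² / ((7.78×10⁻⁴)·(2.25)³) = 2.54×10⁻⁵
ΔG = RT ln(Q_c/K_c) = (8.314 J mol⁻¹ K⁻¹)(800 K) × ln(2.54×10⁻⁵/1.95×10⁻⁴)
   = (6.651 kJ/mol)(-2.038) = -13.6 kJ/mol
ΔG < 0, so the forward reaction is spontaneous (proceeds forward).

ΔG = -13.6 kJ/mol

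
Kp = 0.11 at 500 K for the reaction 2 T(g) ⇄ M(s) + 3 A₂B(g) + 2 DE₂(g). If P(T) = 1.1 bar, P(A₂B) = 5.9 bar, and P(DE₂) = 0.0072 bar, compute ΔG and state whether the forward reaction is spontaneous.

(M is a pure solid — omitted from Qp.)
Qp = P(A₂B)³·P(DE₂)² / P(T)² = (5.9)³·(0.0072)² / (1.1)² = 0.00880
ΔG = RT ln(Qp/Kp) = (8.314 J mol⁻¹ K⁻¹)(500 K) × ln(0.00880/0.11)
   = (4.157 kJ/mol)(-2.526) = -10.5 kJ/mol
ΔG < 0, so the forward reaction is spontaneous (proceeds forward).

ΔG = -10.5 kJ/mol; the forward reaction is spontaneous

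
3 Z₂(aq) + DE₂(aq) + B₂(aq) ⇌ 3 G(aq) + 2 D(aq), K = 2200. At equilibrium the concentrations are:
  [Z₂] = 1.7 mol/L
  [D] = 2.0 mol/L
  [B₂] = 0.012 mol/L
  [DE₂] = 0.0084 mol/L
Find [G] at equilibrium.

[G] = 0.65 mol/L

At equilibrium, K = [G]³·[D]² / ([Z₂]³·[DE₂]·[B₂]) = 2200.
([G])³·(2.0)² / ((1.7)³·(0.0084)·(0.012)) = 2200
[G]³ = 0.272 ⇒ [G] = 0.65 mol/L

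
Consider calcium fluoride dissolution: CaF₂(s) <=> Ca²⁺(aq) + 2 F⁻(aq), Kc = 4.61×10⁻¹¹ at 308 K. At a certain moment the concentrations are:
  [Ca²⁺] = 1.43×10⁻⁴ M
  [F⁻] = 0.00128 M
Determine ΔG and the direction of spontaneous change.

(CaF₂ is a pure solid — omitted from Qc.)
Qc = [Ca²⁺]·[F⁻]² = (1.43×10⁻⁴)·(0.00128)² = 2.34×10⁻¹⁰
ΔG = RT ln(Qc/Kc) = (8.314 J mol⁻¹ K⁻¹)(308 K) × ln(2.34×10⁻¹⁰/4.61×10⁻¹¹)
   = (2.561 kJ/mol)(1.625) = 4.16 kJ/mol
ΔG > 0, so the forward reaction is non-spontaneous (proceeds in reverse).

ΔG = 4.16 kJ/mol; the forward reaction is non-spontaneous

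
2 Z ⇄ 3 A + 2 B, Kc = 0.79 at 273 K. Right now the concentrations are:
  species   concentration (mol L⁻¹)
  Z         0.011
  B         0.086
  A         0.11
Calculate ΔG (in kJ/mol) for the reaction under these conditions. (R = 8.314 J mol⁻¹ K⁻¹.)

Qc = [A]³·[B]² / [Z]² = (0.11)³·(0.086)² / (0.011)² = 0.0814
ΔG = RT ln(Qc/Kc) = (8.314 J mol⁻¹ K⁻¹)(273 K) × ln(0.0814/0.79)
   = (2.270 kJ/mol)(-2.273) = -5.16 kJ/mol
ΔG < 0, so the forward reaction is spontaneous (proceeds forward).

ΔG = -5.16 kJ/mol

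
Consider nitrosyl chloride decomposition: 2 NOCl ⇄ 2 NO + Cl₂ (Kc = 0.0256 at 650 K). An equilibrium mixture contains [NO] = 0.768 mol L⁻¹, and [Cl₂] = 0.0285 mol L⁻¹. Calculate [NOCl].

At equilibrium, Kc = [NO]²·[Cl₂] / [NOCl]² = 0.0256.
(0.768)²·(0.0285) / ([NOCl])² = 0.0256
[NOCl]² = 0.657 ⇒ [NOCl] = 0.810 mol L⁻¹

[NOCl] = 0.810 mol L⁻¹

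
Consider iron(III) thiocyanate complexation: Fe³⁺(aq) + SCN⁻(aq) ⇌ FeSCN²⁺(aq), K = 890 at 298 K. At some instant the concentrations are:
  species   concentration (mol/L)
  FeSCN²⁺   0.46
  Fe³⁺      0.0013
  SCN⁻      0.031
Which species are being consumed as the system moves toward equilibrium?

FeSCN²⁺ (products)

Q = [FeSCN²⁺] / ([Fe³⁺]·[SCN⁻]) = (0.46) / ((0.0013)·(0.031)) = 11000
Q = 11000 > K = 890: net reverse reaction.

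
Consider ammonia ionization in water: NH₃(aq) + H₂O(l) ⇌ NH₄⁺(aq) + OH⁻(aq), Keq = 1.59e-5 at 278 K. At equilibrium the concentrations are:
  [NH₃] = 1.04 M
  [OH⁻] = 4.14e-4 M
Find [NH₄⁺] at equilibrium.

(H₂O is a pure liquid — omitted from Keq.)
At equilibrium, Keq = [NH₄⁺]·[OH⁻] / [NH₃] = 1.59e-5.
([NH₄⁺])·(4.14e-4) / (1.04) = 1.59e-5
[NH₄⁺] = 0.0399 M

[NH₄⁺] = 0.0399 M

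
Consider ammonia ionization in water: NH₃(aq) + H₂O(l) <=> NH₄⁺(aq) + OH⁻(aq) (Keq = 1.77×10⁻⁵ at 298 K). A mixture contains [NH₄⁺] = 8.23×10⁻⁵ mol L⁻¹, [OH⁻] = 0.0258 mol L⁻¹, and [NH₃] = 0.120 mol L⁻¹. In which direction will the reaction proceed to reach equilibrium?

no net change (already at equilibrium)

(H₂O is a pure liquid — omitted from Q.)
Q = [NH₄⁺]·[OH⁻] / [NH₃] = (8.23×10⁻⁵)·(0.0258) / (0.120) = 1.77×10⁻⁵
Q = 1.77×10⁻⁵ = Keq, so the system is already at equilibrium.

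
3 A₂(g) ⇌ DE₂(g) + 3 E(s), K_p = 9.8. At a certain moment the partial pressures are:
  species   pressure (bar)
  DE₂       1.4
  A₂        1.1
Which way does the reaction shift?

toward products

(E is a pure solid — omitted from Q_p.)
Q_p = P(DE₂) / P(A₂)³ = (1.4) / (1.1)³ = 1.1
Q_p = 1.1 < K_p = 9.8, so the forward reaction proceeds.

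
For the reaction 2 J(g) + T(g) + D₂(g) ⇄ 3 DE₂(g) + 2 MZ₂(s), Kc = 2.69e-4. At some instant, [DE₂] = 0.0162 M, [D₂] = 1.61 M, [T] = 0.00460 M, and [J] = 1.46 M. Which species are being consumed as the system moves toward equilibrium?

(MZ₂ is a pure solid — omitted from Qc.)
Qc = [DE₂]³ / ([J]²·[T]·[D₂]) = (0.0162)³ / ((1.46)²·(0.00460)·(1.61)) = 2.69e-4
Qc = 2.69e-4 = Kc; the system is at equilibrium.

none (at equilibrium)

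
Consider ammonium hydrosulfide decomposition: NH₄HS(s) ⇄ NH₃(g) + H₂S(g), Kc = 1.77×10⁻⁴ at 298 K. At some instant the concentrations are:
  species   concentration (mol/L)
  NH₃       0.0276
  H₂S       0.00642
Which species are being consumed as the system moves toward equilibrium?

(NH₄HS is a pure solid — omitted from Qc.)
Qc = [NH₃]·[H₂S] = (0.0276)·(0.00642) = 1.77×10⁻⁴
Qc = 1.77×10⁻⁴ = Kc; the system is at equilibrium.

none (at equilibrium)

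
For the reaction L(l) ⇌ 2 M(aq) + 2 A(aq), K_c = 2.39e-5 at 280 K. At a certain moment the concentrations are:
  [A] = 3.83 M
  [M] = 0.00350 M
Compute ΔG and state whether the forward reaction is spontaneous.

(L is a pure liquid — omitted from Q_c.)
Q_c = [M]²·[A]² = (0.00350)²·(3.83)² = 1.80e-4
ΔG = RT ln(Q_c/K_c) = (8.314 J mol⁻¹ K⁻¹)(280 K) × ln(1.80e-4/2.39e-5)
   = (2.328 kJ/mol)(2.019) = 4.70 kJ/mol
ΔG > 0, so the forward reaction is non-spontaneous (proceeds in reverse).

ΔG = 4.70 kJ/mol; the forward reaction is non-spontaneous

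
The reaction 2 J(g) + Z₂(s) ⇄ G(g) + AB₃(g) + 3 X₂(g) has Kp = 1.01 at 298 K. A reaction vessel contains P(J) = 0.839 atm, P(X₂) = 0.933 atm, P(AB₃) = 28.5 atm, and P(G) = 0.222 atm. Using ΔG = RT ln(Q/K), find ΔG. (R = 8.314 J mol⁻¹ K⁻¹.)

(Z₂ is a pure solid — omitted from Qp.)
Qp = P(G)·P(AB₃)·P(X₂)³ / P(J)² = (0.222)·(28.5)·(0.933)³ / (0.839)² = 7.30
ΔG = RT ln(Qp/Kp) = (8.314 J mol⁻¹ K⁻¹)(298 K) × ln(7.30/1.01)
   = (2.478 kJ/mol)(1.978) = 4.90 kJ/mol
ΔG > 0, so the forward reaction is non-spontaneous (proceeds in reverse).

ΔG = 4.90 kJ/mol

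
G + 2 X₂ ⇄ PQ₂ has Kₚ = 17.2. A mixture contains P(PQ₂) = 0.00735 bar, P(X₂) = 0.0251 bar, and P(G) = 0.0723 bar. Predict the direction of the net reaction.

Qₚ = P(PQ₂) / (P(G)·P(X₂)²) = (0.00735) / ((0.0723)·(0.0251)²) = 161
Qₚ = 161 > Kₚ = 17.2, so the reverse reaction proceeds.

toward reactants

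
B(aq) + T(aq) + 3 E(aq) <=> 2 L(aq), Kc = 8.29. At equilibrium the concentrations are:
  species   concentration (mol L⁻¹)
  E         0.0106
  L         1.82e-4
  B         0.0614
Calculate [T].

At equilibrium, Kc = [L]² / ([B]·[T]·[E]³) = 8.29.
(1.82e-4)² / ((0.0614)·([T])·(0.0106)³) = 8.29
[T] = 0.0546 mol L⁻¹

[T] = 0.0546 mol L⁻¹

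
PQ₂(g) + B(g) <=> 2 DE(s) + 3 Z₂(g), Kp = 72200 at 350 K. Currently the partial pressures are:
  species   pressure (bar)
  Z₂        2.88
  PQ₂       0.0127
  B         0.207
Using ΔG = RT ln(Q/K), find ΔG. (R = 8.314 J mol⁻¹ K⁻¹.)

(DE is a pure solid — omitted from Qp.)
Qp = P(Z₂)³ / (P(PQ₂)·P(B)) = (2.88)³ / ((0.0127)·(0.207)) = 9090
ΔG = RT ln(Qp/Kp) = (8.314 J mol⁻¹ K⁻¹)(350 K) × ln(9090/72200)
   = (2.910 kJ/mol)(-2.072) = -6.03 kJ/mol
ΔG < 0, so the forward reaction is spontaneous (proceeds forward).

ΔG = -6.03 kJ/mol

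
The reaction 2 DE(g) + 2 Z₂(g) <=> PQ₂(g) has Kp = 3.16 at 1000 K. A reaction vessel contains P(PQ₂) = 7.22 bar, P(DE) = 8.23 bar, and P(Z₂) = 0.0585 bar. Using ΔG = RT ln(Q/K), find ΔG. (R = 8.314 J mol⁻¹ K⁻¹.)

Qp = P(PQ₂) / (P(DE)²·P(Z₂)²) = (7.22) / ((8.23)²·(0.0585)²) = 31.1
ΔG = RT ln(Qp/Kp) = (8.314 J mol⁻¹ K⁻¹)(1000 K) × ln(31.1/3.16)
   = (8.314 kJ/mol)(2.287) = 19.0 kJ/mol
ΔG > 0, so the forward reaction is non-spontaneous (proceeds in reverse).

ΔG = 19.0 kJ/mol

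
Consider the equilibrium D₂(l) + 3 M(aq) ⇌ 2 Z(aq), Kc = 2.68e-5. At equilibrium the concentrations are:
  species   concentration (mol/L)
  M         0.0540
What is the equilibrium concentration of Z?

[Z] = 6.50e-5 mol/L

(D₂ is a pure liquid — omitted from Kc.)
At equilibrium, Kc = [Z]² / [M]³ = 2.68e-5.
([Z])² / (0.0540)³ = 2.68e-5
[Z]² = 4.22e-9 ⇒ [Z] = 6.50e-5 mol/L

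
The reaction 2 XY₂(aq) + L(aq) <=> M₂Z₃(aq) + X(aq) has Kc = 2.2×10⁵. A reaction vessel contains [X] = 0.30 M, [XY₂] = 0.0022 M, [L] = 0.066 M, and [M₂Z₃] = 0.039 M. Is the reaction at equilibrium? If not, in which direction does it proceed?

Qc = [M₂Z₃]·[X] / ([XY₂]²·[L]) = (0.039)·(0.30) / ((0.0022)²·(0.066)) = 37000
Qc = 37000 < Kc = 2.2×10⁵, so the forward reaction proceeds.

to the right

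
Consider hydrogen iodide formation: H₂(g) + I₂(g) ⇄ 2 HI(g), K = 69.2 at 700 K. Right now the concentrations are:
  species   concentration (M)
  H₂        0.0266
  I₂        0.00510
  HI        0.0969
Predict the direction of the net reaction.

at equilibrium

Q = [HI]² / ([H₂]·[I₂]) = (0.0969)² / ((0.0266)·(0.00510)) = 69.2
Q = 69.2 = K, so the system is already at equilibrium.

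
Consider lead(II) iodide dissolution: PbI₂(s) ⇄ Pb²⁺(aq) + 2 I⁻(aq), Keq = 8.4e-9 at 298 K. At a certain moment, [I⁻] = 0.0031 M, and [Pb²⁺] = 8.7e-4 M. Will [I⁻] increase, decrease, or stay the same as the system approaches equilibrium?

stay the same

(PbI₂ is a pure solid — omitted from Q.)
Q = [Pb²⁺]·[I⁻]² = (8.7e-4)·(0.0031)² = 8.4e-9
Q = 8.4e-9 = Keq; the system is at equilibrium.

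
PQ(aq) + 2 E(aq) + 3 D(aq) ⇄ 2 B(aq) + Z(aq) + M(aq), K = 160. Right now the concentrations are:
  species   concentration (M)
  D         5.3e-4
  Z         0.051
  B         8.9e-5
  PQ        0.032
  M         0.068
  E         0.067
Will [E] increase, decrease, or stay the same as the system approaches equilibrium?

increase

Q = [B]²·[Z]·[M] / ([PQ]·[E]²·[D]³) = (8.9e-5)²·(0.051)·(0.068) / ((0.032)·(0.067)²·(5.3e-4)³) = 1300
Q = 1300 > K = 160: net reverse reaction.
E is a reactant, so it increases.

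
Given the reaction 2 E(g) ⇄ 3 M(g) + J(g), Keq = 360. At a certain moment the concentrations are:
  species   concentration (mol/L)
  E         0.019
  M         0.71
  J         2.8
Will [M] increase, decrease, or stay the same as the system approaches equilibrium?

Q = [M]³·[J] / [E]² = (0.71)³·(2.8) / (0.019)² = 2800
Q = 2800 > Keq = 360: net reverse reaction.
M is a product, so it decreases.

decrease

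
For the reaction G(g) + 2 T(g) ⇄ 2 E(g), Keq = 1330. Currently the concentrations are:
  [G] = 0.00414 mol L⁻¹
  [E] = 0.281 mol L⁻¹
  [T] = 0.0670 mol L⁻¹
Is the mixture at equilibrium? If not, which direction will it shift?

Q = [E]² / ([G]·[T]²) = (0.281)² / ((0.00414)·(0.0670)²) = 4250
Q = 4250 > Keq = 1330: net reverse reaction.

no; Q > K, reaction proceeds in reverse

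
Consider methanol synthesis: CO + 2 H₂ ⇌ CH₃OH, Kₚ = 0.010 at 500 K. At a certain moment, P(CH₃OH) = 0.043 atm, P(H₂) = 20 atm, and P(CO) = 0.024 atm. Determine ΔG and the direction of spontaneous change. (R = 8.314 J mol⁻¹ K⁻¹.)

ΔG = -3.34 kJ/mol; the forward reaction is spontaneous

Qₚ = P(CH₃OH) / (P(CO)·P(H₂)²) = (0.043) / ((0.024)·(20)²) = 0.00448
ΔG = RT ln(Qₚ/Kₚ) = (8.314 J mol⁻¹ K⁻¹)(500 K) × ln(0.00448/0.010)
   = (4.157 kJ/mol)(-0.8030) = -3.34 kJ/mol
ΔG < 0, so the forward reaction is spontaneous (proceeds forward).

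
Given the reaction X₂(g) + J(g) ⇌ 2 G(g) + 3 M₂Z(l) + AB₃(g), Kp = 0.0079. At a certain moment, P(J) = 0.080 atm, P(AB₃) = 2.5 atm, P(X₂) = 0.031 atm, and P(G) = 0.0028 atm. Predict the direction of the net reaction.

no net change (already at equilibrium)

(M₂Z is a pure liquid — omitted from Qp.)
Qp = P(G)²·P(AB₃) / (P(X₂)·P(J)) = (0.0028)²·(2.5) / ((0.031)·(0.080)) = 0.0079
Qp = 0.0079 = Kp, so the system is already at equilibrium.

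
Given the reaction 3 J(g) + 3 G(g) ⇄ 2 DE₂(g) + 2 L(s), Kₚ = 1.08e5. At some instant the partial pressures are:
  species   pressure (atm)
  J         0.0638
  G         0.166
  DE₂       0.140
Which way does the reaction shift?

forward (toward products)

(L is a pure solid — omitted from Qₚ.)
Qₚ = P(DE₂)² / (P(J)³·P(G)³) = (0.140)² / ((0.0638)³·(0.166)³) = 16500
Qₚ = 16500 < Kₚ = 1.08e5, so the forward reaction proceeds.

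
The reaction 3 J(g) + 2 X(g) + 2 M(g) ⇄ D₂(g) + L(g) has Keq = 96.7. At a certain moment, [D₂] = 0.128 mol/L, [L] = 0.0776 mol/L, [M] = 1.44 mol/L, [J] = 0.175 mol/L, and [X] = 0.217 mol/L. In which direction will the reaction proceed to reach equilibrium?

Q = [D₂]·[L] / ([J]³·[X]²·[M]²) = (0.128)·(0.0776) / ((0.175)³·(0.217)²·(1.44)²) = 19.0
Q = 19.0 < Keq = 96.7, so the forward reaction proceeds.

forward (toward products)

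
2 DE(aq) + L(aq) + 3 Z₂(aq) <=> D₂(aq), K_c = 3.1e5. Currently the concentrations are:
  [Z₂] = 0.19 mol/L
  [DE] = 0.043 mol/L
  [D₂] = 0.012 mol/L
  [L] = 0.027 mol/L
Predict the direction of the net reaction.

Q_c = [D₂] / ([DE]²·[L]·[Z₂]³) = (0.012) / ((0.043)²·(0.027)·(0.19)³) = 35000
Q_c = 35000 < K_c = 3.1e5, so the forward reaction proceeds.

in the forward direction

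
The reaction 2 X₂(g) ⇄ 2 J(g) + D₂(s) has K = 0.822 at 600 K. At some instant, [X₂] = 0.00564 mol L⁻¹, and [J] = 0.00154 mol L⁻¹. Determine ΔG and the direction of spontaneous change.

(D₂ is a pure solid — omitted from Q.)
Q = [J]² / [X₂]² = (0.00154)² / (0.00564)² = 0.0746
ΔG = RT ln(Q/K) = (8.314 J mol⁻¹ K⁻¹)(600 K) × ln(0.0746/0.822)
   = (4.988 kJ/mol)(-2.400) = -12.0 kJ/mol
ΔG < 0, so the forward reaction is spontaneous (proceeds forward).

ΔG = -12.0 kJ/mol; the forward reaction is spontaneous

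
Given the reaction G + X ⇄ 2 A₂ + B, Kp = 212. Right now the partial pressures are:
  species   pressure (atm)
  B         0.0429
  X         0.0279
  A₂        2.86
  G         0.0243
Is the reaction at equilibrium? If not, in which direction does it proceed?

Qp = P(A₂)²·P(B) / (P(G)·P(X)) = (2.86)²·(0.0429) / ((0.0243)·(0.0279)) = 518
Qp = 518 > Kp = 212, so the reverse reaction proceeds.

to the left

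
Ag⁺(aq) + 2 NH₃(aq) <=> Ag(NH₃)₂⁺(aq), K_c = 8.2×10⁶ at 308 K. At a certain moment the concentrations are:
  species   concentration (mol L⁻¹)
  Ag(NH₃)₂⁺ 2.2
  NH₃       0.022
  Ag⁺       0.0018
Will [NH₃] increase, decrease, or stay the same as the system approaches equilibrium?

Q_c = [Ag(NH₃)₂⁺] / ([Ag⁺]·[NH₃]²) = (2.2) / ((0.0018)·(0.022)²) = 2.5×10⁶
Q_c = 2.5×10⁶ < K_c = 8.2×10⁶: net forward reaction.
NH₃ is a reactant, so it decreases.

decrease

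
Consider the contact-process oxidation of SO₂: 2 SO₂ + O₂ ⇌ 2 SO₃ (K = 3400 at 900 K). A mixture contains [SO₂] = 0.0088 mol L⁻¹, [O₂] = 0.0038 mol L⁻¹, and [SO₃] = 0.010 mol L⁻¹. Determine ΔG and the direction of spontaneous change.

Q = [SO₃]² / ([SO₂]²·[O₂]) = (0.010)² / ((0.0088)²·(0.0038)) = 340
ΔG = RT ln(Q/K) = (8.314 J mol⁻¹ K⁻¹)(900 K) × ln(340/3400)
   = (7.483 kJ/mol)(-2.303) = -17.2 kJ/mol
ΔG < 0, so the forward reaction is spontaneous (proceeds forward).

ΔG = -17.2 kJ/mol; the forward reaction is spontaneous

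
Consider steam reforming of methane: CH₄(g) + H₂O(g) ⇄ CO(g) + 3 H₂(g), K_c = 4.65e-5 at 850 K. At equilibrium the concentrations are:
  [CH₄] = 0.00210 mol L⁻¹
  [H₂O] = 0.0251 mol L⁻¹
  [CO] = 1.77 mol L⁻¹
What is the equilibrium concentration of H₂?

At equilibrium, K_c = [CO]·[H₂]³ / ([CH₄]·[H₂O]) = 4.65e-5.
(1.77)·([H₂])³ / ((0.00210)·(0.0251)) = 4.65e-5
[H₂]³ = 1.38e-9 ⇒ [H₂] = 0.00111 mol L⁻¹

[H₂] = 0.00111 mol L⁻¹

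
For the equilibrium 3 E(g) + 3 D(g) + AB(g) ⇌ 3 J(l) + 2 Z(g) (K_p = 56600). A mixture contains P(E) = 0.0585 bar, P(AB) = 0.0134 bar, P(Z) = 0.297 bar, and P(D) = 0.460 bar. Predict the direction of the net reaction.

(J is a pure liquid — omitted from Q_p.)
Q_p = P(Z)² / (P(E)³·P(D)³·P(AB)) = (0.297)² / ((0.0585)³·(0.460)³·(0.0134)) = 3.38e5
Q_p = 3.38e5 > K_p = 56600, so the reverse reaction proceeds.

toward reactants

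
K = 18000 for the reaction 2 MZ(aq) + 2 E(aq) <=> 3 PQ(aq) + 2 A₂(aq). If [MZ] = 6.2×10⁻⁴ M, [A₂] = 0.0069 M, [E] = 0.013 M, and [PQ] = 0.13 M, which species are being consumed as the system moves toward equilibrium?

Q = [PQ]³·[A₂]² / ([MZ]²·[E]²) = (0.13)³·(0.0069)² / ((6.2×10⁻⁴)²·(0.013)²) = 1600
Q = 1600 < K = 18000: net forward reaction.

MZ, E (reactants)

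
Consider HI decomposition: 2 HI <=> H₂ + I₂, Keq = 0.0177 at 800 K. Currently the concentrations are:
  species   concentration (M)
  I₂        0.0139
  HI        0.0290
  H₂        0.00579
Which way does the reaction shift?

Q = [H₂]·[I₂] / [HI]² = (0.00579)·(0.0139) / (0.0290)² = 0.0957
Q = 0.0957 > Keq = 0.0177, so the reverse reaction proceeds.

reverse (toward reactants)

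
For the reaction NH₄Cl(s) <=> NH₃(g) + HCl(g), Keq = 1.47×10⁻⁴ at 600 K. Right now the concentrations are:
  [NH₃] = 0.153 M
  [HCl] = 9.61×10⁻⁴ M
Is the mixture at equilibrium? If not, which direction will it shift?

(NH₄Cl is a pure solid — omitted from Q.)
Q = [NH₃]·[HCl] = (0.153)·(9.61×10⁻⁴) = 1.47×10⁻⁴
Q = 1.47×10⁻⁴ = Keq; the system is at equilibrium.

yes, at equilibrium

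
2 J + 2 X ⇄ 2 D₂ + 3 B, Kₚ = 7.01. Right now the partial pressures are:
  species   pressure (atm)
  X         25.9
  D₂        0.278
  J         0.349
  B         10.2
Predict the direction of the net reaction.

in the forward direction

Qₚ = P(D₂)²·P(B)³ / (P(J)²·P(X)²) = (0.278)²·(10.2)³ / ((0.349)²·(25.9)²) = 1.00
Qₚ = 1.00 < Kₚ = 7.01, so the forward reaction proceeds.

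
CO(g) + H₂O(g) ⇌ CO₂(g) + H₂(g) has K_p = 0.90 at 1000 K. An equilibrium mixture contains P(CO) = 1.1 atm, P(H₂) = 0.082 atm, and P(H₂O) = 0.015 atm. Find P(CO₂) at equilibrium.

P(CO₂) = 0.18 atm

At equilibrium, K_p = P(CO₂)·P(H₂) / (P(CO)·P(H₂O)) = 0.90.
(P(CO₂))·(0.082) / ((1.1)·(0.015)) = 0.90
P(CO₂) = 0.181 = 0.18 atm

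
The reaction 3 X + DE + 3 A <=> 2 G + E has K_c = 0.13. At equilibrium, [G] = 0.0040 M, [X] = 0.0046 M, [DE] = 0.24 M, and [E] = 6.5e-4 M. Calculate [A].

At equilibrium, K_c = [G]²·[E] / ([X]³·[DE]·[A]³) = 0.13.
(0.0040)²·(6.5e-4) / ((0.0046)³·(0.24)·([A])³) = 0.13
[A]³ = 3.42 ⇒ [A] = 1.5 M

[A] = 1.5 M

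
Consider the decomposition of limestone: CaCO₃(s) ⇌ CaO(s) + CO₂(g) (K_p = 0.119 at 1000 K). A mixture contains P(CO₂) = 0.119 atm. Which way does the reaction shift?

(CaCO₃, CaO are pure solids — omitted from Q_p.)
Q_p = P(CO₂) = 0.119
Q_p = 0.119 = K_p, so the system is already at equilibrium.

neither direction; the system is at equilibrium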